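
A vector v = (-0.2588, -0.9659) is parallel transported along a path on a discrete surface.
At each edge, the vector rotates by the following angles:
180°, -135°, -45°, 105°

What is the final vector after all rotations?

Total rotation: 180° + (-135°) + (-45°) + 105° = 105°. Final vector: (1, 0)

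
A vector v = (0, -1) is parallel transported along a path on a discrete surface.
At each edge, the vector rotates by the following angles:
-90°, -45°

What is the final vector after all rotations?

Total rotation: (-90°) + (-45°) = -135°. Final vector: (-0.7071, 0.7071)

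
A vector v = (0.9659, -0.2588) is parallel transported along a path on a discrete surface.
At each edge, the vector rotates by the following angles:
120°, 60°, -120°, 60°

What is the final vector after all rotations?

Total rotation: 120° + 60° + (-120°) + 60° = 120°. Final vector: (-0.2588, 0.9659)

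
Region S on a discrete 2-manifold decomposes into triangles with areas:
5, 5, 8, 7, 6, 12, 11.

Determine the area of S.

5 + 5 + 8 + 7 + 6 + 12 + 11 = 54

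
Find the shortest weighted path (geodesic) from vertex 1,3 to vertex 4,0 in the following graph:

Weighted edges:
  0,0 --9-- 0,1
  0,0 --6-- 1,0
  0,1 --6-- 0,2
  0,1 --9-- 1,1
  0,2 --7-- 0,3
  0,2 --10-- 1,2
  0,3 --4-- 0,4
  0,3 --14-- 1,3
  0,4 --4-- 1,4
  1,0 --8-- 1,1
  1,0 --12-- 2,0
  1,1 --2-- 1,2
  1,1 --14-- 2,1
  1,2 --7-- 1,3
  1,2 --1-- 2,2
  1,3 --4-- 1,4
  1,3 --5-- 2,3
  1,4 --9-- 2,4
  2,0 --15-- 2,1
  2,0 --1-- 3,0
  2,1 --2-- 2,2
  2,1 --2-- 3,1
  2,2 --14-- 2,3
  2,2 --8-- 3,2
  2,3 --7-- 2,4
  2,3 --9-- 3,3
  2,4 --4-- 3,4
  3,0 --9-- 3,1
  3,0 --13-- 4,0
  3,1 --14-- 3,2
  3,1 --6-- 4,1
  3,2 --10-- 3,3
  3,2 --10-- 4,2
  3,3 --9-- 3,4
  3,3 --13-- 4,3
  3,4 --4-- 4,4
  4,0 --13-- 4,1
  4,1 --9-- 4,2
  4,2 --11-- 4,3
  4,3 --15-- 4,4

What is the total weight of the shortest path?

Shortest path: 1,3 → 1,2 → 2,2 → 2,1 → 3,1 → 4,1 → 4,0, total weight = 31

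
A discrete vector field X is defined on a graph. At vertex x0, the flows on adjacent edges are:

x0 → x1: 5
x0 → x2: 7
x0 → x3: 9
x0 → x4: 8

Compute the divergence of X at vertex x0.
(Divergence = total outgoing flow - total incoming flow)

Divergence = sum of outgoing flows = 5 + 7 + 9 + 8 = 29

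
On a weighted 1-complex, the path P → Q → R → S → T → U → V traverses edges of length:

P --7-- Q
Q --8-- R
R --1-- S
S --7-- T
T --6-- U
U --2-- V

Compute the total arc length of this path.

Arc length = 7 + 8 + 1 + 7 + 6 + 2 = 31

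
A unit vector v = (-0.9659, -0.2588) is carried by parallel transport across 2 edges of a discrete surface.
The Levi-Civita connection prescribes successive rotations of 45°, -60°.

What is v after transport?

Total rotation: 45° + (-60°) = -15°. Final vector: (-1, 0)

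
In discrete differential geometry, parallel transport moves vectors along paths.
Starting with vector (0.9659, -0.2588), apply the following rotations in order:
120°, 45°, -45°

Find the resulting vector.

Total rotation: 120° + 45° + (-45°) = 120°. Final vector: (-0.2588, 0.9659)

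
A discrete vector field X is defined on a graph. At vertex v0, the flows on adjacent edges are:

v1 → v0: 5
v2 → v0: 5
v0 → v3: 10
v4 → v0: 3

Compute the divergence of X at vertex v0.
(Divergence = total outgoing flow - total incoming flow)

Divergence = sum of outgoing flows = (-5) + (-5) + 10 + (-3) = -3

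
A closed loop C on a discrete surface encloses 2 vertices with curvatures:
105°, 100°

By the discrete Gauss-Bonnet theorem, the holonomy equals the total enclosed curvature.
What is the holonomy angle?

Holonomy = total enclosed curvature = 105° + 100° = 205°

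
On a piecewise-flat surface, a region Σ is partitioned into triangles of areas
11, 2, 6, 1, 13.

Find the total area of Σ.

11 + 2 + 6 + 1 + 13 = 33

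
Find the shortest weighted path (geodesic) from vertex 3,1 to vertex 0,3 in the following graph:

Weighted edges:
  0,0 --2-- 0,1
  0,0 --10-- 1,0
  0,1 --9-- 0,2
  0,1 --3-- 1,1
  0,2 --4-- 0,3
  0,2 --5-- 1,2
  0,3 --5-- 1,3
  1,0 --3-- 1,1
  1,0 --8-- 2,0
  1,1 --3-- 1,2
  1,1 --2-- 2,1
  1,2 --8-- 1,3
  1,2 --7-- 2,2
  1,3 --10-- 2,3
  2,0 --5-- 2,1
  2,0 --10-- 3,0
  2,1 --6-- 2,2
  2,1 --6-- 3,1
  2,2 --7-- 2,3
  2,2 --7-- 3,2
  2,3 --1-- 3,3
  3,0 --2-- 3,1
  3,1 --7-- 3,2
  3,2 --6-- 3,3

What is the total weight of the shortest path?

Shortest path: 3,1 → 2,1 → 1,1 → 1,2 → 0,2 → 0,3, total weight = 20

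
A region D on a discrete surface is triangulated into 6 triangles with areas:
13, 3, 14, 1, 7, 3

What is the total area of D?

13 + 3 + 14 + 1 + 7 + 3 = 41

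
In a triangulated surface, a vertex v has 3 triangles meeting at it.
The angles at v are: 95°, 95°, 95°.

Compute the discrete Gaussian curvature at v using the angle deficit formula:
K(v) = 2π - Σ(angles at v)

Sum of angles = 285°. K = 360° - 285° = 75° = 5π/12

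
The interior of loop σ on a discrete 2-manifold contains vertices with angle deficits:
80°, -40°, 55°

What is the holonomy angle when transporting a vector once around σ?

Holonomy = total enclosed curvature = 80° + (-40°) + 55° = 95°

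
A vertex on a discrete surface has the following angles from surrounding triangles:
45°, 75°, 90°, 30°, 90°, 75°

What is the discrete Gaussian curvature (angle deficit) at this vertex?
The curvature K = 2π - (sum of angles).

Sum of angles = 405°. K = 360° - 405° = -45°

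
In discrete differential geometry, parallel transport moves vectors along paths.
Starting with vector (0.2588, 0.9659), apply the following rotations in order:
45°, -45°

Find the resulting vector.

Total rotation: 45° + (-45°) = 0°. Final vector: (0.2588, 0.9659)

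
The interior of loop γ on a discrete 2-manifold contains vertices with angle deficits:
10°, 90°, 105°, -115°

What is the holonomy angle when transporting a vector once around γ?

Holonomy = total enclosed curvature = 10° + 90° + 105° + (-115°) = 90°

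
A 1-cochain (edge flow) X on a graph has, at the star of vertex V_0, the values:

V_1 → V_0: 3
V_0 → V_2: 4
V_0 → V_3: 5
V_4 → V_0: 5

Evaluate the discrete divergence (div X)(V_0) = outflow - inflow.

Divergence = sum of outgoing flows = (-3) + 4 + 5 + (-5) = 1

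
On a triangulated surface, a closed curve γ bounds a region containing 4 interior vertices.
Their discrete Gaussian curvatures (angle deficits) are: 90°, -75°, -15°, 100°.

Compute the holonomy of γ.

Holonomy = total enclosed curvature = 90° + (-75°) + (-15°) + 100° = 100°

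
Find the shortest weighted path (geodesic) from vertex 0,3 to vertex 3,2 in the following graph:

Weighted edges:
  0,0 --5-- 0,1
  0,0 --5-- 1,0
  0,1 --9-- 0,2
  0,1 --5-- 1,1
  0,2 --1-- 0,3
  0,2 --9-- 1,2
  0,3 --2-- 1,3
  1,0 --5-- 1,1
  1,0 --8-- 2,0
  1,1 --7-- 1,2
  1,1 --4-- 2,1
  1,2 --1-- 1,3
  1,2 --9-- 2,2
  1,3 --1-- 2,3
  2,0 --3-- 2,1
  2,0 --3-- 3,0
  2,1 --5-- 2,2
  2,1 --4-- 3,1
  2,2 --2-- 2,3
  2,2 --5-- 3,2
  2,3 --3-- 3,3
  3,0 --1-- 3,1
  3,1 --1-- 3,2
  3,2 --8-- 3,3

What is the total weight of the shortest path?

Shortest path: 0,3 → 1,3 → 2,3 → 2,2 → 3,2, total weight = 10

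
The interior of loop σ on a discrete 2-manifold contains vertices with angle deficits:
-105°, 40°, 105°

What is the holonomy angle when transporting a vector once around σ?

Holonomy = total enclosed curvature = (-105°) + 40° + 105° = 40°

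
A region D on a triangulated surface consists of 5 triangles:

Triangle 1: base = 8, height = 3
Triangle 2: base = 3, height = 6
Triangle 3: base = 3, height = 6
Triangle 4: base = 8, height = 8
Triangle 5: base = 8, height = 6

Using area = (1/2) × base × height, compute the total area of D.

(1/2)×8×3 + (1/2)×3×6 + (1/2)×3×6 + (1/2)×8×8 + (1/2)×8×6 = 86.0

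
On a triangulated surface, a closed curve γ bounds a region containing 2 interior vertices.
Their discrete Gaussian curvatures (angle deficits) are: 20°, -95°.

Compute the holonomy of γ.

Holonomy = total enclosed curvature = 20° + (-95°) = -75°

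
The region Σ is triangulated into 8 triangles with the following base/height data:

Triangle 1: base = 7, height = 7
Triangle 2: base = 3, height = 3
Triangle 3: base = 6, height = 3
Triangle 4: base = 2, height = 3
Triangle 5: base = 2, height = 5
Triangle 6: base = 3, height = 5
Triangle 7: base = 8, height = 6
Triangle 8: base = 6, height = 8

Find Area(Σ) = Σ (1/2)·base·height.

(1/2)×7×7 + (1/2)×3×3 + (1/2)×6×3 + (1/2)×2×3 + (1/2)×2×5 + (1/2)×3×5 + (1/2)×8×6 + (1/2)×6×8 = 101.5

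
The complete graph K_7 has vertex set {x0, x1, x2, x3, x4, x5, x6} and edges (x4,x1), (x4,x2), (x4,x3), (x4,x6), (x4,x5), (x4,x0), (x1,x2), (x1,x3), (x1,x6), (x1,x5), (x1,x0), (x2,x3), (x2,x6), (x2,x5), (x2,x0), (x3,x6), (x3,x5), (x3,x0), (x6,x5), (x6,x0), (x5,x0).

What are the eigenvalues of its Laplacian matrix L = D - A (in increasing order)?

For the complete graph K_n, L = nI − J (J = all-ones matrix). J has eigenvalues n (once, eigenvector 𝟙) and 0 (multiplicity n−1), so L has eigenvalues 0 (once) and n (multiplicity n−1). Here n = 7: eigenvalue 0 once and 7 with multiplicity 6.
Laplacian eigenvalues (increasing order): [0.0, 7.0, 7.0, 7.0, 7.0, 7.0, 7.0]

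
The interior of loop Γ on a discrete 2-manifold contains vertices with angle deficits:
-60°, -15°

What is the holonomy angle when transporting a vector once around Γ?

Holonomy = total enclosed curvature = (-60°) + (-15°) = -75°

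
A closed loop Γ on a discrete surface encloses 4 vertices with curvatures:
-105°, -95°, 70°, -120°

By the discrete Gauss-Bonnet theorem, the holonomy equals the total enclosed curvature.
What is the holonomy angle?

Holonomy = total enclosed curvature = (-105°) + (-95°) + 70° + (-120°) = -250°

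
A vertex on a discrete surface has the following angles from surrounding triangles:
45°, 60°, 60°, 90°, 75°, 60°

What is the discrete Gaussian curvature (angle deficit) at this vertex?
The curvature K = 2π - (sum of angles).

Sum of angles = 390°. K = 360° - 390° = -30°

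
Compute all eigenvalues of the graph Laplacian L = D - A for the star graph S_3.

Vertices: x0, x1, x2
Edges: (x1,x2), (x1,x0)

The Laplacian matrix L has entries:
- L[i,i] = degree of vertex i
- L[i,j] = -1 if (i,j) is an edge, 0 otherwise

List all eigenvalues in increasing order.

The star S_3 is the complete bipartite graph K_{1,2} (one hub of degree 2, 2 leaves of degree 1). The Laplacian spectrum of K_{p,q} is 0, p (multiplicity q−1), q (multiplicity p−1), p+q. With p = 1, q = 2: 0 once, 1 with multiplicity 1, and 3 once. (Check: trace L = sum of degrees = 4 = 1·1 + 3.)
Laplacian eigenvalues (increasing order): [0.0, 1.0, 3.0]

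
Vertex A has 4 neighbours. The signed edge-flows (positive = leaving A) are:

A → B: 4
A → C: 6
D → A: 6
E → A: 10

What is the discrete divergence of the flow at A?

Divergence = sum of outgoing flows = 4 + 6 + (-6) + (-10) = -6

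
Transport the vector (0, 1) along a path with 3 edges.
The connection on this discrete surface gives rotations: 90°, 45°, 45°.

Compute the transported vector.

Total rotation: 90° + 45° + 45° = 180°. Final vector: (0, -1)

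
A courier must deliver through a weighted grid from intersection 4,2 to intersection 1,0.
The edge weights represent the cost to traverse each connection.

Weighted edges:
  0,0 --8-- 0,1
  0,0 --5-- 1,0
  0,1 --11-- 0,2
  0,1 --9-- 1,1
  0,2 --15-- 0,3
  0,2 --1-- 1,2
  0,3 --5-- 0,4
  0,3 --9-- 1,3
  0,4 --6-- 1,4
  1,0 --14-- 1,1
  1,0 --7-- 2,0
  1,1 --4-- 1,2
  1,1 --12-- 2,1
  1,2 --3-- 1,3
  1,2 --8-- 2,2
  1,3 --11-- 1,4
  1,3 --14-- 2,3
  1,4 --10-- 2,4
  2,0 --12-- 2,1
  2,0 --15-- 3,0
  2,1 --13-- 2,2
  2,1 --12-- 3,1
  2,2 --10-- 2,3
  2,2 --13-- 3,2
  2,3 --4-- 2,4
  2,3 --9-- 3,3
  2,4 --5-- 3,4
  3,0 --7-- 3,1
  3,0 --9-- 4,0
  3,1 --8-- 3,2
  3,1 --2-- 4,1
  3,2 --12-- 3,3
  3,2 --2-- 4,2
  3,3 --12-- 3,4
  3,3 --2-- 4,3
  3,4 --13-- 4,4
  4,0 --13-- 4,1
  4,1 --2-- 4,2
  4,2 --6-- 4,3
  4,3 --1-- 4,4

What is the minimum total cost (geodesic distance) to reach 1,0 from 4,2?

Shortest path: 4,2 → 4,1 → 3,1 → 3,0 → 2,0 → 1,0, total weight = 33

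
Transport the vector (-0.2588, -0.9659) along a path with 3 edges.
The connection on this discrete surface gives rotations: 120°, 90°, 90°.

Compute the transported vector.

Total rotation: 120° + 90° + 90° = 300° ≡ -60° (mod 360°). Final vector: (-0.9659, -0.2588)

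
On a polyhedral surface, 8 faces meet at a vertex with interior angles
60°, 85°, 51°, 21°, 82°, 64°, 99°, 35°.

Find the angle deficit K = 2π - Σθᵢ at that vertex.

Sum of angles = 497°. K = 360° - 497° = -137° = -137π/180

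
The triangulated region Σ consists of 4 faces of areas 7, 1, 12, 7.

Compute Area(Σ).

7 + 1 + 12 + 7 = 27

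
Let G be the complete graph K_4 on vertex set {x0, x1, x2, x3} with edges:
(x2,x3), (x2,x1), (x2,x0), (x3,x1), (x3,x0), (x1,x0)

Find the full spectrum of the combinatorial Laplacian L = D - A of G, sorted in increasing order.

For the complete graph K_n, L = nI − J (J = all-ones matrix). J has eigenvalues n (once, eigenvector 𝟙) and 0 (multiplicity n−1), so L has eigenvalues 0 (once) and n (multiplicity n−1). Here n = 4: eigenvalue 0 once and 4 with multiplicity 3.
Laplacian eigenvalues (increasing order): [0.0, 4.0, 4.0, 4.0]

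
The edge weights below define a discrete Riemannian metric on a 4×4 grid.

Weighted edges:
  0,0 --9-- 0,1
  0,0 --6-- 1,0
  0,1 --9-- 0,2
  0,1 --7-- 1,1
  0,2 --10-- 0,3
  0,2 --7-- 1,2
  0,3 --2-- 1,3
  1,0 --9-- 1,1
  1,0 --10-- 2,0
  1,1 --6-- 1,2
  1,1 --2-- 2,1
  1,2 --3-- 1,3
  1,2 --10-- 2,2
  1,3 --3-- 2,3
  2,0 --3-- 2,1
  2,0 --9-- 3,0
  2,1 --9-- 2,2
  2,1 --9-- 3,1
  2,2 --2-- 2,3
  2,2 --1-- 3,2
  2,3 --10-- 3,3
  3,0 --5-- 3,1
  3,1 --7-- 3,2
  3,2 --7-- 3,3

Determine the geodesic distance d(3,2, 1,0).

Shortest path: 3,2 → 2,2 → 2,1 → 1,1 → 1,0, total weight = 21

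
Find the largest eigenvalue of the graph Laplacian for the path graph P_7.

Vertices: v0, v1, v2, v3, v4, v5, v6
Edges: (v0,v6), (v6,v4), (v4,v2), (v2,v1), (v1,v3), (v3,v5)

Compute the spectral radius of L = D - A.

The path graph P_n has Laplacian eigenvalues λ_k = 2 − 2cos(kπ/n), k = 0, 1, …, n−1. Here n = 7:
k=0: 2 − 2cos(0) = 0.0; k=1: 2 − 2cos(π/7) = 0.1981; k=2: 2 − 2cos(2π/7) = 0.753; k=3: 2 − 2cos(3π/7) = 1.555; k=4: 2 − 2cos(4π/7) = 2.445; k=5: 2 − 2cos(5π/7) = 3.247; k=6: 2 − 2cos(6π/7) = 3.8019.
Laplacian eigenvalues: [0.0, 0.1981, 0.753, 1.555, 2.445, 3.247, 3.8019]. Largest eigenvalue (spectral radius) = 3.8019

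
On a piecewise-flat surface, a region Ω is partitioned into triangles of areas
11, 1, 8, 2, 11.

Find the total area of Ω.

11 + 1 + 8 + 2 + 11 = 33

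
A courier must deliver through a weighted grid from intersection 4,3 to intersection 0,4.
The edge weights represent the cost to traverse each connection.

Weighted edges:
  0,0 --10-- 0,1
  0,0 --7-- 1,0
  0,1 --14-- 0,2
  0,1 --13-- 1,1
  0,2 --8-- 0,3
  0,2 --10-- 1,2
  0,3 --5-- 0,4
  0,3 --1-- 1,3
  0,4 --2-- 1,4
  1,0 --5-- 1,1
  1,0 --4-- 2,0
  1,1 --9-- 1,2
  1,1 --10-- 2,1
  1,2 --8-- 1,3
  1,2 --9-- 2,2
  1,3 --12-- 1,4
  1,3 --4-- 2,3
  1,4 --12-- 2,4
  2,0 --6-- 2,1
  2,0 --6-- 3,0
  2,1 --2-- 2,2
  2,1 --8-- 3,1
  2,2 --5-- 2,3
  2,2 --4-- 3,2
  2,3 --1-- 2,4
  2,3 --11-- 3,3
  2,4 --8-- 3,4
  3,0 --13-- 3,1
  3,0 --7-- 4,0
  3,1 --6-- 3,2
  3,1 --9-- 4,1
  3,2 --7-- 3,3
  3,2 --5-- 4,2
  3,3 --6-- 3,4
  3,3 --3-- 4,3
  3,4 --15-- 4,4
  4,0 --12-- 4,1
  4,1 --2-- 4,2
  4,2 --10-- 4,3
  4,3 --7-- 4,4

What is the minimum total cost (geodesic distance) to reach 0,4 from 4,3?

Shortest path: 4,3 → 3,3 → 2,3 → 1,3 → 0,3 → 0,4, total weight = 24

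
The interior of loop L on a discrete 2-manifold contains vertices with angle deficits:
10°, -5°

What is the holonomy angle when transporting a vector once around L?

Holonomy = total enclosed curvature = 10° + (-5°) = 5°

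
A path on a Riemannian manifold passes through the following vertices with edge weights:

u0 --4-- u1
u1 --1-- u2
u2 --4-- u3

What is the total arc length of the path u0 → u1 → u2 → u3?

Arc length = 4 + 1 + 4 = 9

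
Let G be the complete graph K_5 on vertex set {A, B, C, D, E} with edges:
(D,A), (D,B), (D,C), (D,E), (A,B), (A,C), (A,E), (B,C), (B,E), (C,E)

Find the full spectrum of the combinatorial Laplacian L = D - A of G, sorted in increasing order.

For the complete graph K_n, L = nI − J (J = all-ones matrix). J has eigenvalues n (once, eigenvector 𝟙) and 0 (multiplicity n−1), so L has eigenvalues 0 (once) and n (multiplicity n−1). Here n = 5: eigenvalue 0 once and 5 with multiplicity 4.
Laplacian eigenvalues (increasing order): [0.0, 5.0, 5.0, 5.0, 5.0]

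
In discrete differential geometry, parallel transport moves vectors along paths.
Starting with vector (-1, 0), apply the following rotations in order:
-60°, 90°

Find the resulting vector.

Total rotation: (-60°) + 90° = 30°. Final vector: (-0.8660, -0.5000)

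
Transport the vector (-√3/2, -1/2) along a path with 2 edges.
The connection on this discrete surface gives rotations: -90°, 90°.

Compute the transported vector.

Total rotation: (-90°) + 90° = 0°. Final vector: (-0.8660, -0.5000)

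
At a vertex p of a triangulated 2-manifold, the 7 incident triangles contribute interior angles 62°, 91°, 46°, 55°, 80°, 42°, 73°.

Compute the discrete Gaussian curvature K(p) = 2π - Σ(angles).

Sum of angles = 449°. K = 360° - 449° = -89° = -89π/180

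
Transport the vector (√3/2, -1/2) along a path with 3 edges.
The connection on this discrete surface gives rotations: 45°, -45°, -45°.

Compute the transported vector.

Total rotation: 45° + (-45°) + (-45°) = -45°. Final vector: (0.2588, -0.9659)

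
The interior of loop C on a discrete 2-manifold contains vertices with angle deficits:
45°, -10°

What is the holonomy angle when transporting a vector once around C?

Holonomy = total enclosed curvature = 45° + (-10°) = 35°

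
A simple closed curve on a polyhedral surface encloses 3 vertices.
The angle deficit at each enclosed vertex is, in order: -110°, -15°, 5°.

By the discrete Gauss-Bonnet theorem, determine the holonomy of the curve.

Holonomy = total enclosed curvature = (-110°) + (-15°) + 5° = -120°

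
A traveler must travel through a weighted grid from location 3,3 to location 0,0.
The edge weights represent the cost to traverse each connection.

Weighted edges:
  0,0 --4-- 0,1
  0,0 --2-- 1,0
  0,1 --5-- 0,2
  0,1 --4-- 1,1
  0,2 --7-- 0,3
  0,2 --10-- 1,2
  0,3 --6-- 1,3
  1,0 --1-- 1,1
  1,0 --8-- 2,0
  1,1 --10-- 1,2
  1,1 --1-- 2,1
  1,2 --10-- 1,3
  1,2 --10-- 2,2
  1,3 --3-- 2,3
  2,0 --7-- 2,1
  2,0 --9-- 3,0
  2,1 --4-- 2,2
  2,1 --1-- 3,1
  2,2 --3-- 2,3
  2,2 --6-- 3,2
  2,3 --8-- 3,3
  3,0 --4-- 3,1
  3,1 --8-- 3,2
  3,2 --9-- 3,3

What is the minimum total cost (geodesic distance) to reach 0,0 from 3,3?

Shortest path: 3,3 → 2,3 → 2,2 → 2,1 → 1,1 → 1,0 → 0,0, total weight = 19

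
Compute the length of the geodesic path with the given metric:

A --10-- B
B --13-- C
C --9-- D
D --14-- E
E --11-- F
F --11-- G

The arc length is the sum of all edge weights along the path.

Arc length = 10 + 13 + 9 + 14 + 11 + 11 = 68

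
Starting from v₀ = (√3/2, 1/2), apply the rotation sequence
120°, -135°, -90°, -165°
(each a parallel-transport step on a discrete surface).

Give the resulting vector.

Total rotation: 120° + (-135°) + (-90°) + (-165°) = -270° ≡ 90° (mod 360°). Final vector: (-0.5000, 0.8660)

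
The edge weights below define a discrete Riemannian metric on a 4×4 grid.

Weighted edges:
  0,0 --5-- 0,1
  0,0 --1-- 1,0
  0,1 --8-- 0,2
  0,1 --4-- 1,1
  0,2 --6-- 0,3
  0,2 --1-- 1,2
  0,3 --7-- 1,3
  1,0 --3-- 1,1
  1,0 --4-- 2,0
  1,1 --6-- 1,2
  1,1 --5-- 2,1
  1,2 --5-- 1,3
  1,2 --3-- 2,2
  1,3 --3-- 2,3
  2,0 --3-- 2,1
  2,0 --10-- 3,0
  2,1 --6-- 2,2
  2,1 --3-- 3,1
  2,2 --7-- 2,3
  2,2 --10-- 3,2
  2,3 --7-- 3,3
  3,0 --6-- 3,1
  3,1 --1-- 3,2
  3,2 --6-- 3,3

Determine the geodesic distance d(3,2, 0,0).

Shortest path: 3,2 → 3,1 → 2,1 → 2,0 → 1,0 → 0,0, total weight = 12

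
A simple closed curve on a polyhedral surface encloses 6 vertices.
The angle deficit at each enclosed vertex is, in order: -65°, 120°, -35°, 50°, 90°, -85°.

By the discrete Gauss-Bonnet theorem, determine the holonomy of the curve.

Holonomy = total enclosed curvature = (-65°) + 120° + (-35°) + 50° + 90° + (-85°) = 75°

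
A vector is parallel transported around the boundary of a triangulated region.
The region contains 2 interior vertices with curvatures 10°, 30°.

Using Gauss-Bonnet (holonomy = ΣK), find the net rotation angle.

Holonomy = total enclosed curvature = 10° + 30° = 40°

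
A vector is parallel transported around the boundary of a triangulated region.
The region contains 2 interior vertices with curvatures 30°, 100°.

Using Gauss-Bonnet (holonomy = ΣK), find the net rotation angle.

Holonomy = total enclosed curvature = 30° + 100° = 130°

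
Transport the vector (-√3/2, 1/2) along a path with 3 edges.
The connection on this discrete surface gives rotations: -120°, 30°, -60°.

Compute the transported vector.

Total rotation: (-120°) + 30° + (-60°) = -150°. Final vector: (1, 0)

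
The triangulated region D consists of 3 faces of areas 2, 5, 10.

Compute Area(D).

2 + 5 + 10 = 17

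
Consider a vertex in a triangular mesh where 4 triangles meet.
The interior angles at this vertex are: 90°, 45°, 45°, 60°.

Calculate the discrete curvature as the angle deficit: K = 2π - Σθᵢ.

Sum of angles = 240°. K = 360° - 240° = 120°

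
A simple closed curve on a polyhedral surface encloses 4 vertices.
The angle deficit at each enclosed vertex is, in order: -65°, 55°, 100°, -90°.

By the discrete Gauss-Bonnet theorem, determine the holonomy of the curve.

Holonomy = total enclosed curvature = (-65°) + 55° + 100° + (-90°) = 0°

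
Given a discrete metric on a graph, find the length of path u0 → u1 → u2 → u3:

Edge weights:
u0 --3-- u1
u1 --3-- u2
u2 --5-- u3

Arc length = 3 + 3 + 5 = 11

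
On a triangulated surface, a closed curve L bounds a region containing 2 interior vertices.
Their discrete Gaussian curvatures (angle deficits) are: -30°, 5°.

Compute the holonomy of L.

Holonomy = total enclosed curvature = (-30°) + 5° = -25°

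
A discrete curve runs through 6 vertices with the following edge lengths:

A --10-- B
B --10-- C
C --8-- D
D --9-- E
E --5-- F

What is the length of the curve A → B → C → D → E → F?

Arc length = 10 + 10 + 8 + 9 + 5 = 42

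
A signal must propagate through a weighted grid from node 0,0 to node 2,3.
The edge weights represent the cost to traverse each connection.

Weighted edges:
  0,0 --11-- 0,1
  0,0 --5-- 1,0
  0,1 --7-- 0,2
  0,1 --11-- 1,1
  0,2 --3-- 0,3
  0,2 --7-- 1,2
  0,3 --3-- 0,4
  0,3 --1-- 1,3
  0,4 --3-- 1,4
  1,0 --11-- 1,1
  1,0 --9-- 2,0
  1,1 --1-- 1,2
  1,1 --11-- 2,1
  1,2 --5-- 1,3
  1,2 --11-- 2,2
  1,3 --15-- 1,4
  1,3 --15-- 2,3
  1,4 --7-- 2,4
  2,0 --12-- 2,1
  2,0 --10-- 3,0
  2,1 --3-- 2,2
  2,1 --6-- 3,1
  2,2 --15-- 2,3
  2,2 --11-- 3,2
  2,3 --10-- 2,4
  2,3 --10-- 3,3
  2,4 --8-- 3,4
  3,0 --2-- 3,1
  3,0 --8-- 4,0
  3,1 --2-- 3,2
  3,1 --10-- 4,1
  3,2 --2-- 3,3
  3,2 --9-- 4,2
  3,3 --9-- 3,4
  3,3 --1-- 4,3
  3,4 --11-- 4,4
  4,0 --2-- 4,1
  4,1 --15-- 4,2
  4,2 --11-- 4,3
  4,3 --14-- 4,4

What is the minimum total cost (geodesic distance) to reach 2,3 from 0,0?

Shortest path: 0,0 → 1,0 → 1,1 → 1,2 → 1,3 → 2,3, total weight = 37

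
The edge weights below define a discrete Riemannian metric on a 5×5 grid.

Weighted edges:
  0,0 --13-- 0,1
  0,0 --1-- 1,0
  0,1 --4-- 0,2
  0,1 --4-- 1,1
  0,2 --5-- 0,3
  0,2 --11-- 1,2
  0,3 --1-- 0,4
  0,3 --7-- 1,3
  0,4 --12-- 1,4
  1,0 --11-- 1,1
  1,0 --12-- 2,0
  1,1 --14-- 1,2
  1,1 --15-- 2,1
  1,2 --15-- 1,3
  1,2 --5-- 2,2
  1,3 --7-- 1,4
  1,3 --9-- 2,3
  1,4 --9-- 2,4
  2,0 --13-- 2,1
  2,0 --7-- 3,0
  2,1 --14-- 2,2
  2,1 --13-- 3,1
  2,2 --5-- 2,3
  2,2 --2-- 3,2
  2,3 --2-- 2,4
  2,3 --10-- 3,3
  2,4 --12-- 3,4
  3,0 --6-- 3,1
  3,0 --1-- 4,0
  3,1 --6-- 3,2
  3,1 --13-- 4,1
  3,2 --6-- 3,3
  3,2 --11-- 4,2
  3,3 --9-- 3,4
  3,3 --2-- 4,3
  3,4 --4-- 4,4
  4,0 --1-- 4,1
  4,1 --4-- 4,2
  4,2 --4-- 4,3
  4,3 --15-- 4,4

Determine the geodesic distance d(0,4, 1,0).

Shortest path: 0,4 → 0,3 → 0,2 → 0,1 → 0,0 → 1,0, total weight = 24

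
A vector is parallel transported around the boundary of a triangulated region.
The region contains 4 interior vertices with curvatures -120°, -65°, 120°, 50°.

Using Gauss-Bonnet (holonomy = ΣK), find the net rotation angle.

Holonomy = total enclosed curvature = (-120°) + (-65°) + 120° + 50° = -15°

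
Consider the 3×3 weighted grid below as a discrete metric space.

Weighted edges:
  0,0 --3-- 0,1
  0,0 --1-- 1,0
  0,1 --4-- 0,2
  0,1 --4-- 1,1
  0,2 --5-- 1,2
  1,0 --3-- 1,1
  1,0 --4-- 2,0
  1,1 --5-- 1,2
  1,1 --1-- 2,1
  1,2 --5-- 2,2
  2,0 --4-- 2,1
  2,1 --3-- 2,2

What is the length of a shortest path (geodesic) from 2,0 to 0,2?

Shortest path: 2,0 → 1,0 → 0,0 → 0,1 → 0,2, total weight = 12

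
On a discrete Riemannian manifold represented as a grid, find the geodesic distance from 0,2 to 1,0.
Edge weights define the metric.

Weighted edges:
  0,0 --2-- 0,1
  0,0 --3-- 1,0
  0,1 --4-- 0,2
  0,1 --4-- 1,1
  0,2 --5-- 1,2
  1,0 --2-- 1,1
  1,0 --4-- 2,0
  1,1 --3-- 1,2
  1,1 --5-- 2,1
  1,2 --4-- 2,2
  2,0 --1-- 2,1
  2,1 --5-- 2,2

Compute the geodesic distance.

Shortest path: 0,2 → 0,1 → 0,0 → 1,0, total weight = 9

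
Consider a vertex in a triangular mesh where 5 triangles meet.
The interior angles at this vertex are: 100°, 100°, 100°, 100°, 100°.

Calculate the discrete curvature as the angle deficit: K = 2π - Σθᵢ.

Sum of angles = 500°. K = 360° - 500° = -140° = -7π/9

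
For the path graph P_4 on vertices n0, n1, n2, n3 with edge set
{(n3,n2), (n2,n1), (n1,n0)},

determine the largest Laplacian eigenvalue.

The path graph P_n has Laplacian eigenvalues λ_k = 2 − 2cos(kπ/n), k = 0, 1, …, n−1. Here n = 4:
k=0: 2 − 2cos(0) = 0.0; k=1: 2 − 2cos(π/4) = 0.5858; k=2: 2 − 2cos(π/2) = 2.0; k=3: 2 − 2cos(3π/4) = 3.4142.
Laplacian eigenvalues: [0.0, 0.5858, 2.0, 3.4142]. Largest eigenvalue (spectral radius) = 3.4142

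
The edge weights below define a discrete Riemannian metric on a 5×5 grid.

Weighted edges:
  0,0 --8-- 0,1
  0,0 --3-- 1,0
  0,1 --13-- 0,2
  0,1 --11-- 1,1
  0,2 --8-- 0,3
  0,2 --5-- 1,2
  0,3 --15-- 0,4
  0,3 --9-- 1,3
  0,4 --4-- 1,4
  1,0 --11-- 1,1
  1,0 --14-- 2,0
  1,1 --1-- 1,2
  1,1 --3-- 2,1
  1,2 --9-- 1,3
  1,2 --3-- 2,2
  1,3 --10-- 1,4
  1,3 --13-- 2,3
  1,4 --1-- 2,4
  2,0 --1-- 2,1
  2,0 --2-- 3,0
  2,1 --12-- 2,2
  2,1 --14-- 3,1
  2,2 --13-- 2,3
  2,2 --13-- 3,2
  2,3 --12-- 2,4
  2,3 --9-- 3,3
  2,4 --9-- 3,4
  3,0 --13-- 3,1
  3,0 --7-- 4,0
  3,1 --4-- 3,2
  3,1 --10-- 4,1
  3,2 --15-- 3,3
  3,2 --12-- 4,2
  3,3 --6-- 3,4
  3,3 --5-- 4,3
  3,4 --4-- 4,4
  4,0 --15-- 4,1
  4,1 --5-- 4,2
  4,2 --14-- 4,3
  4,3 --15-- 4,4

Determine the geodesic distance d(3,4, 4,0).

Shortest path: 3,4 → 2,4 → 1,4 → 1,3 → 1,2 → 1,1 → 2,1 → 2,0 → 3,0 → 4,0, total weight = 43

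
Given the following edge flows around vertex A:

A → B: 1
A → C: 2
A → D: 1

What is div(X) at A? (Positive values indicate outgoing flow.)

Divergence = sum of outgoing flows = 1 + 2 + 1 = 4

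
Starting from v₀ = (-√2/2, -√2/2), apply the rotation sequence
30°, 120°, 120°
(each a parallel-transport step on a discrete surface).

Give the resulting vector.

Total rotation: 30° + 120° + 120° = 270° ≡ -90° (mod 360°). Final vector: (-0.7071, 0.7071)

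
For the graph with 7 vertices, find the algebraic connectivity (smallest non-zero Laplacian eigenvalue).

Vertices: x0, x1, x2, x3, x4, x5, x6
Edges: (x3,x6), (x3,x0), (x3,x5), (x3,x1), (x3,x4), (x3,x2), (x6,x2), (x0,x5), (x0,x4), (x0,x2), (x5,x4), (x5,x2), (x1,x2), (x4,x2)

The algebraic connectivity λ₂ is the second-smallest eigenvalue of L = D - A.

Degrees: deg(x0) = 4, deg(x1) = 2, deg(x2) = 6, deg(x3) = 6, deg(x4) = 4, deg(x5) = 4, deg(x6) = 2.
L = D − A with rows/columns ordered (x0, x1, x2, x3, x4, x5, x6):
  [ 4,  0, -1, -1, -1, -1,  0]
  [ 0,  2, -1, -1,  0,  0,  0]
  [-1, -1,  6, -1, -1, -1, -1]
  [-1, -1, -1,  6, -1, -1, -1]
  [-1,  0, -1, -1,  4, -1,  0]
  [-1,  0, -1, -1, -1,  4,  0]
  [ 0,  0, -1, -1,  0,  0,  2]
Characteristic polynomial: det(λI − L) = λ(λ − 2)²(λ − 5)²(λ − 7)².
Roots: λ = 0; (λ − 2) = 0 ⇒ λ = 2 (multiplicity 2); (λ − 5) = 0 ⇒ λ = 5 (multiplicity 2); (λ − 7) = 0 ⇒ λ = 7 (multiplicity 2).
(Check: the roots sum (with multiplicity) to 28, matching trace L = Σdeg = 2·14 = 28.)
Laplacian eigenvalues: [0.0, 2.0, 2.0, 5.0, 5.0, 7.0, 7.0]. Algebraic connectivity (smallest non-zero eigenvalue) = 2.0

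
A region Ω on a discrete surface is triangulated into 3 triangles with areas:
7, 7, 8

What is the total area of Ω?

7 + 7 + 8 = 22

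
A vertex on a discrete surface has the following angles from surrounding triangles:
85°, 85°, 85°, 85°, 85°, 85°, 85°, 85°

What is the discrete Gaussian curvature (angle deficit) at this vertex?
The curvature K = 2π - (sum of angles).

Sum of angles = 680°. K = 360° - 680° = -320° = -16π/9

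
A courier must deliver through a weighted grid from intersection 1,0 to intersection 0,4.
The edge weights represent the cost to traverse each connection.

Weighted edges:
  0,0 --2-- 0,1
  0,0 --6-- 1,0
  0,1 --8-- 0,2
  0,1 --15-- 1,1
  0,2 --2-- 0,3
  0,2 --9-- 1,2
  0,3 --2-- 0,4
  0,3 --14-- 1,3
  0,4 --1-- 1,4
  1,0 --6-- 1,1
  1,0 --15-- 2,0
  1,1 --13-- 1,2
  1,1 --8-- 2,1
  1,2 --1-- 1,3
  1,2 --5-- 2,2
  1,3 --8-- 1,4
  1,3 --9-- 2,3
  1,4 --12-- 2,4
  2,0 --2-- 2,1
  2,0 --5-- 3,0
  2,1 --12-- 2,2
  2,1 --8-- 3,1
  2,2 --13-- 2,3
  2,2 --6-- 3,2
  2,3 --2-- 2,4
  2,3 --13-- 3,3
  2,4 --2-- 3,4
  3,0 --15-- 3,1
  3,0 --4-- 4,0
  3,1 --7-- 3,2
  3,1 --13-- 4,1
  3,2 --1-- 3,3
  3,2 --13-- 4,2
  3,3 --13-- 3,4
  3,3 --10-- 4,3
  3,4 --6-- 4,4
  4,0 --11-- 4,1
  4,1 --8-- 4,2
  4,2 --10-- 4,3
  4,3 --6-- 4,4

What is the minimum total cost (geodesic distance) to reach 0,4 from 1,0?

Shortest path: 1,0 → 0,0 → 0,1 → 0,2 → 0,3 → 0,4, total weight = 20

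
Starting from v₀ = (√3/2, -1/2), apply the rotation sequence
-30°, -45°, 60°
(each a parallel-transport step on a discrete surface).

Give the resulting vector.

Total rotation: (-30°) + (-45°) + 60° = -15°. Final vector: (0.7071, -0.7071)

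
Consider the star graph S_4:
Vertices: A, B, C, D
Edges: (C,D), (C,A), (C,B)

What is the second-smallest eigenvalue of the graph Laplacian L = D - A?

The star S_4 is the complete bipartite graph K_{1,3} (one hub of degree 3, 3 leaves of degree 1). The Laplacian spectrum of K_{p,q} is 0, p (multiplicity q−1), q (multiplicity p−1), p+q. With p = 1, q = 3: 0 once, 1 with multiplicity 2, and 4 once. (Check: trace L = sum of degrees = 6 = 2·1 + 4.)
Laplacian eigenvalues: [0.0, 1.0, 1.0, 4.0]. Algebraic connectivity (smallest non-zero eigenvalue) = 1.0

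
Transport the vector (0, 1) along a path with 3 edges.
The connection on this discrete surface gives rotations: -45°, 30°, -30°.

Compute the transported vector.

Total rotation: (-45°) + 30° + (-30°) = -45°. Final vector: (0.7071, 0.7071)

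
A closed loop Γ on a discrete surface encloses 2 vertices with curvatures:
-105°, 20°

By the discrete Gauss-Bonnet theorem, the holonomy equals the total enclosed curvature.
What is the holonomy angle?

Holonomy = total enclosed curvature = (-105°) + 20° = -85°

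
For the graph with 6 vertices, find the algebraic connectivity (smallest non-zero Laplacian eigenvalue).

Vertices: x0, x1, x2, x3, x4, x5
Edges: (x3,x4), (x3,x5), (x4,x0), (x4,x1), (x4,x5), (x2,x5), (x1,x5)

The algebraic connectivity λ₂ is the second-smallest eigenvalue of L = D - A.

Degrees: deg(x0) = 1, deg(x1) = 2, deg(x2) = 1, deg(x3) = 2, deg(x4) = 4, deg(x5) = 4.
L = D − A with rows/columns ordered (x0, x1, x2, x3, x4, x5):
  [ 1,  0,  0,  0, -1,  0]
  [ 0,  2,  0,  0, -1, -1]
  [ 0,  0,  1,  0,  0, -1]
  [ 0,  0,  0,  2, -1, -1]
  [-1, -1,  0, -1,  4, -1]
  [ 0, -1, -1, -1, -1,  4]
Characteristic polynomial: det(λI − L) = λ(λ² − 6λ + 4)(λ² − 6λ + 6)(λ − 2).
Roots: λ = 0; (λ² − 6λ + 4) = 0 ⇒ λ = 3 ± √5 ≈ 0.7639, 5.2361; (λ² − 6λ + 6) = 0 ⇒ λ = 3 ± √3 ≈ 1.2679, 4.7321; (λ − 2) = 0 ⇒ λ = 2.
(Check: the roots sum (with multiplicity) to 14, matching trace L = Σdeg = 2·7 = 14.)
Laplacian eigenvalues: [0.0, 0.7639, 1.2679, 2.0, 4.7321, 5.2361]. Algebraic connectivity (smallest non-zero eigenvalue) = 0.7639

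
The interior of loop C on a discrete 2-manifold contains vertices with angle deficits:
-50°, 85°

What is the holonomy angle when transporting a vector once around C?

Holonomy = total enclosed curvature = (-50°) + 85° = 35°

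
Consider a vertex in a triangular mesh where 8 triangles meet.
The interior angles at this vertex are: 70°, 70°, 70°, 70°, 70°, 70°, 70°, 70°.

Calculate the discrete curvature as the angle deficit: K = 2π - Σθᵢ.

Sum of angles = 560°. K = 360° - 560° = -200° = -10π/9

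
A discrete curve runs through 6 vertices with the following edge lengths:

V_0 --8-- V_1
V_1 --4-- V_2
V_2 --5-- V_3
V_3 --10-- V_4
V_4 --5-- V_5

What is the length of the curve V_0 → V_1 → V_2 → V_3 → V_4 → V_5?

Arc length = 8 + 4 + 5 + 10 + 5 = 32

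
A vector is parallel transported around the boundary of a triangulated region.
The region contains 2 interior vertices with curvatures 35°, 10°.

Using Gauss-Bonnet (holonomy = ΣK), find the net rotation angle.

Holonomy = total enclosed curvature = 35° + 10° = 45°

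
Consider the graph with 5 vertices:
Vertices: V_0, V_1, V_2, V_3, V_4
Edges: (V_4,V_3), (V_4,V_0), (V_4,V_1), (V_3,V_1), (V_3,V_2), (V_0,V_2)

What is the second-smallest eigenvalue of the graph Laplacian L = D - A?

Degrees: deg(V_0) = 2, deg(V_1) = 2, deg(V_2) = 2, deg(V_3) = 3, deg(V_4) = 3.
L = D − A with rows/columns ordered (V_0, V_1, V_2, V_3, V_4):
  [ 2,  0, -1,  0, -1]
  [ 0,  2,  0, -1, -1]
  [-1,  0,  2, -1,  0]
  [ 0, -1, -1,  3, -1]
  [-1, -1,  0, -1,  3]
Characteristic polynomial: det(λI − L) = λ(λ² − 5λ + 5)(λ² − 7λ + 11).
Roots: λ = 0; (λ² − 5λ + 5) = 0 ⇒ λ = (5 ± √5)/2 ≈ 1.382, 3.618; (λ² − 7λ + 11) = 0 ⇒ λ = (7 ± √5)/2 ≈ 2.382, 4.618.
(Check: the roots sum (with multiplicity) to 12, matching trace L = Σdeg = 2·6 = 12.)
Laplacian eigenvalues: [0.0, 1.382, 2.382, 3.618, 4.618]. Algebraic connectivity (smallest non-zero eigenvalue) = 1.382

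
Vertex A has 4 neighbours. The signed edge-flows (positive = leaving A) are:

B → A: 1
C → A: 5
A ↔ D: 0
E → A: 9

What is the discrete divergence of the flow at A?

Divergence = sum of outgoing flows = (-1) + (-5) + 0 + (-9) = -15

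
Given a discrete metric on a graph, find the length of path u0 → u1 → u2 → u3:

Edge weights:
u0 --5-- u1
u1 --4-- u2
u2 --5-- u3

Arc length = 5 + 4 + 5 = 14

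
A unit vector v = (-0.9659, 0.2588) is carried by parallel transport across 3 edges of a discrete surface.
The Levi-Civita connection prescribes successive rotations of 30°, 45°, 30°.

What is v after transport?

Total rotation: 30° + 45° + 30° = 105°. Final vector: (0, -1)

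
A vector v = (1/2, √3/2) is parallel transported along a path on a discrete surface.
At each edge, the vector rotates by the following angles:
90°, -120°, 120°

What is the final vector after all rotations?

Total rotation: 90° + (-120°) + 120° = 90°. Final vector: (-0.8660, 0.5000)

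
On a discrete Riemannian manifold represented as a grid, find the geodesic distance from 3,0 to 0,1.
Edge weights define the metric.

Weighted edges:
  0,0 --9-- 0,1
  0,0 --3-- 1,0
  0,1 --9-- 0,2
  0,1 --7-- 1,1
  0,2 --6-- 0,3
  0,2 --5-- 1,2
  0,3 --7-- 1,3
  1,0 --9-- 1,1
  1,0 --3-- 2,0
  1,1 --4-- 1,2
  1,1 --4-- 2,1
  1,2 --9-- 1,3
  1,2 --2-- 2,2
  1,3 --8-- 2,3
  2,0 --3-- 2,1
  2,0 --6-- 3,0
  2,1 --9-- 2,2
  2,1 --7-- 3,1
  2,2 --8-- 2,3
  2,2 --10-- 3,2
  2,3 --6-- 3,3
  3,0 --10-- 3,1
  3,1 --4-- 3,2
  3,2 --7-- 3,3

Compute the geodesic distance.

Shortest path: 3,0 → 2,0 → 2,1 → 1,1 → 0,1, total weight = 20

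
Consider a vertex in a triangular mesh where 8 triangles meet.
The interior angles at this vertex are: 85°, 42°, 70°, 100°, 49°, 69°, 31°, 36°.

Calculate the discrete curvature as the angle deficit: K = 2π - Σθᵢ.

Sum of angles = 482°. K = 360° - 482° = -122° = -61π/90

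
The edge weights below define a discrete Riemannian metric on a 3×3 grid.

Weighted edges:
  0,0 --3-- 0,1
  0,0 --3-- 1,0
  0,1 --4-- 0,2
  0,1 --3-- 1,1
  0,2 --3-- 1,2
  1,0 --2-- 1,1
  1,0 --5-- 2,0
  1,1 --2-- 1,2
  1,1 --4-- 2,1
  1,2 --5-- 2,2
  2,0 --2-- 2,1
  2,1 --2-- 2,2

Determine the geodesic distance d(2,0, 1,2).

Shortest path: 2,0 → 2,1 → 1,1 → 1,2, total weight = 8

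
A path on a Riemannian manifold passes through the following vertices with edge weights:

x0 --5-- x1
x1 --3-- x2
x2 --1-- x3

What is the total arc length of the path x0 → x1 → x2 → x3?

Arc length = 5 + 3 + 1 = 9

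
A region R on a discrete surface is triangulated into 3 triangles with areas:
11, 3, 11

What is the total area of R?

11 + 3 + 11 = 25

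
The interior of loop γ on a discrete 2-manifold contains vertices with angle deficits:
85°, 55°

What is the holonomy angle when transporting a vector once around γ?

Holonomy = total enclosed curvature = 85° + 55° = 140°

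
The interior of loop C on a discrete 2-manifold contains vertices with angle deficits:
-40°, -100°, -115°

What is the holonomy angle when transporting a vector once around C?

Holonomy = total enclosed curvature = (-40°) + (-100°) + (-115°) = -255°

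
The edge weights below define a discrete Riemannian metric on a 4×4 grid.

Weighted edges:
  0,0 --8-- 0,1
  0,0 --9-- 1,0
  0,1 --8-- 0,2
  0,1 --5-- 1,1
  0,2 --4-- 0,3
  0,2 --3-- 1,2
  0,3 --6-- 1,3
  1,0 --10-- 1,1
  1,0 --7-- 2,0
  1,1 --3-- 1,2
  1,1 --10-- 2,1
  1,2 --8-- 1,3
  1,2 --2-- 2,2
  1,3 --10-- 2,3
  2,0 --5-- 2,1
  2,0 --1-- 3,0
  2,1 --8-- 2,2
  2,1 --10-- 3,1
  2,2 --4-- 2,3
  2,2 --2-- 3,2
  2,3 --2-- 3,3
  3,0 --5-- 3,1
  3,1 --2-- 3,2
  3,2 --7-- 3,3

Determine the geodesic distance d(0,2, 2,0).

Shortest path: 0,2 → 1,2 → 2,2 → 3,2 → 3,1 → 3,0 → 2,0, total weight = 15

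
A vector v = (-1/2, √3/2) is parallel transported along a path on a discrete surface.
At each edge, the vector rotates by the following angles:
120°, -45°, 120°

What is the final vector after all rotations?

Total rotation: 120° + (-45°) + 120° = 195° ≡ -165° (mod 360°). Final vector: (0.7071, -0.7071)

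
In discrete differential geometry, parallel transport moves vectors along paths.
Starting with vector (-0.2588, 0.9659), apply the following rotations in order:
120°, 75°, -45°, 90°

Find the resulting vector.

Total rotation: 120° + 75° + (-45°) + 90° = 240° ≡ -120° (mod 360°). Final vector: (0.9659, -0.2588)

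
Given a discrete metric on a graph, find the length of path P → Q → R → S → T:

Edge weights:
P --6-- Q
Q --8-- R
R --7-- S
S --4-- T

Arc length = 6 + 8 + 7 + 4 = 25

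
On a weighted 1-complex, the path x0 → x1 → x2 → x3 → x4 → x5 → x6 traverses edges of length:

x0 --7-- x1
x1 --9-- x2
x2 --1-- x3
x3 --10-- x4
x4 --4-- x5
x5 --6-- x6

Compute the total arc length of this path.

Arc length = 7 + 9 + 1 + 10 + 4 + 6 = 37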